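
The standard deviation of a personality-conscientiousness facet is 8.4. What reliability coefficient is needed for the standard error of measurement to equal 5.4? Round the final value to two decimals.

Required reliability = 1 − (SEM/SD)² = 1 − 0.413 ≈ 0.587

0.59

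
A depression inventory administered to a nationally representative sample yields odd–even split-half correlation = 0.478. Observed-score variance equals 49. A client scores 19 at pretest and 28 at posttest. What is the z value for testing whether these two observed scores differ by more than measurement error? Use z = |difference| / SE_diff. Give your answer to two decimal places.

σ = 49^(1/2) = 7.00000
r_full = 2·0.478 / (1 + 0.478) ≈ 0.64682
SEM = 7.00000 × √(1 − 0.64682) = 7.00000 × √0.35318 ≈ 7.00000 × 0.59429 ≈ 4.16003
SE_diff = SEM × √2 ≈ 4.16003 × 1.41421 ≈ 5.88317
z = 9 / 5.88317 ≈ 1.52979

1.53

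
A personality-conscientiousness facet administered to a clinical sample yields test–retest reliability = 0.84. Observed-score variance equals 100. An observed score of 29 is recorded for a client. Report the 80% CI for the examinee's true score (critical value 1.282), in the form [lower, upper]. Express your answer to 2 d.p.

SD = √100 = 10.0000
SEM = 10.0000 · √(1 − 0.8400) = 10.0000 · √0.1600 ≈ 10.0000 · 0.4000 ≈ 4.0000
1.282 · SEM ≈ 5.1280
Interval: (23.8720, 34.1280)

[23.87, 34.13]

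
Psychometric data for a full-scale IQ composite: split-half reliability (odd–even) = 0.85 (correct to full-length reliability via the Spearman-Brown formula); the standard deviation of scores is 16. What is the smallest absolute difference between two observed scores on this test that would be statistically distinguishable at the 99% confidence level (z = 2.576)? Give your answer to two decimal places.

Full-length reliability (Spearman-Brown) = 2(0.85)/(1+0.85) ≈ 0.9189
SEM = 16.0000 · √(1 − 0.9189) = 16.0000 · √0.0811 ≈ 16.0000 · 0.2847 ≈ 4.5560
Standard error of the difference = 4.5560·√2 ≈ 6.4431
Minimum reliable difference = 2.576 · SE_diff ≈ 2.576 · 6.4431 ≈ 16.5974

16.60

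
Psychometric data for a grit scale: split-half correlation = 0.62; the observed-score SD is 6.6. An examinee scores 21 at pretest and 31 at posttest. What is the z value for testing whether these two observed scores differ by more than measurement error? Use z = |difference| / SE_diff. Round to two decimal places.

r_full = 2·0.62 / (1 + 0.62) ≈ 0.7654
The standard error of measurement is 6.6000·√(1 − 0.7654) ≈ 6.6000·0.4843 ≈ 3.1965.
SE_diff = SEM · √2 ≈ 3.1965 · 1.4142 ≈ 4.5206
z = |21 − 31| / 4.5206 = 10 / 4.5206 ≈ 2.2121

2.21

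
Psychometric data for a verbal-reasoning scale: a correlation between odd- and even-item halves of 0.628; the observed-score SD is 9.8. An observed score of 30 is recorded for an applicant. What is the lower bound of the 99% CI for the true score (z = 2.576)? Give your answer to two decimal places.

17.93

Full-length reliability (Spearman-Brown) = 2(0.628)/(1+0.628) ≈ 0.7715
The standard error of measurement is 9.8000×√(1 − 0.7715) ≈ 9.8000×0.4780 ≈ 4.6846.
2.576 × SEM ≈ 12.0675
Lower limit = 30 − 12.0675 ≈ 17.9325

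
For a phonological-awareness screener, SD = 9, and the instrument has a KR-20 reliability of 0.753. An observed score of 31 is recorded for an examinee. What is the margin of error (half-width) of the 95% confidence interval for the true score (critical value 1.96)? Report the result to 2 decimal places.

The standard error of measurement is 9.000·√(1 − 0.753) ≈ 9.000·0.497 ≈ 4.473.
1.96 · SEM ≈ 8.767

8.77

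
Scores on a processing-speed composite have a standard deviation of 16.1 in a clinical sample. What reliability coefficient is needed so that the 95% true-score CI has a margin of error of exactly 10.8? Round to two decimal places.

0.88

Required SEM = 10.8 / 1.96 ≃ 5.5102
r = 1 − (5.5102/16.1)² ≃ 1 − 0.1171 ≃ 0.8829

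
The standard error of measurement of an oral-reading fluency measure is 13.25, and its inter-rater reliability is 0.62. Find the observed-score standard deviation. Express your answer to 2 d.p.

21.49

SD = SEM / √(1 − r) = 13.25 / √0.3800 ≃ 13.25 / 0.6164 ≃ 21.4943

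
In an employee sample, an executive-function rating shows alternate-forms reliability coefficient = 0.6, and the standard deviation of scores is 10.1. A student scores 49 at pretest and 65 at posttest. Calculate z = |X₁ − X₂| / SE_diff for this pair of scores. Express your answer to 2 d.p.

SEM = 10.10000 · √(1 − 0.60000) = 10.10000 · √0.40000 ≈ 10.10000 · 0.63246 ≈ 6.38780
SE_diff = SEM · √2 ≈ 6.38780 · 1.41421 ≈ 9.03371
z = 16 / 9.03371 ≈ 1.77114

1.77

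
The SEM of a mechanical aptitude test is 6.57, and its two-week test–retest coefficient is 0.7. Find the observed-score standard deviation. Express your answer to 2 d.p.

SD = 6.57 / √(1 − 0.7) ≃ 11.99512

12.00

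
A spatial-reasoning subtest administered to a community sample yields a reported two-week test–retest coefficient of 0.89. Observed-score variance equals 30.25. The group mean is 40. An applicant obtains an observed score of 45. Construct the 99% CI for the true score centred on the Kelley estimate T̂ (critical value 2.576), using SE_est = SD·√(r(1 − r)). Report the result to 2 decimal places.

[40.02, 48.88]

σ = 30.25^(1/2) = 5.500
T̂ = 0.890(45) + 0.110(40) ≃ 44.450
SE_est = SD * √(r(1 − r)) = 5.500 * √0.098 ≃ 5.500 * 0.313 ≃ 1.721
99% CI: 44.450 ± 4.433 ≃ (40.017, 48.883)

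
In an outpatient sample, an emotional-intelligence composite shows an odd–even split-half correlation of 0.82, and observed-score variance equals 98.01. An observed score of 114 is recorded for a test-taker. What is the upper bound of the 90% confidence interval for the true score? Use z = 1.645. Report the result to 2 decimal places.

SD = √98.01 = 9.900
Spearman-Brown: r = 2(0.82) / (1 + 0.82) = 1.640 / 1.820 ≈ 0.901
SEM = 9.900 × √(1 − 0.901) = 9.900 × √0.099 ≈ 9.900 × 0.314 ≈ 3.113
1.645 × SEM ≈ 5.122
Upper bound: 114 + 5.122 = 119.122

119.12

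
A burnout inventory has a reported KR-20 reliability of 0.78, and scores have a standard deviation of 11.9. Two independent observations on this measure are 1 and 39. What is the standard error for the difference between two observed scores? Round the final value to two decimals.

7.89

SEM = 11.900 * √(1 − 0.780) = 11.900 * √0.220 ≈ 11.900 * 0.469 ≈ 5.582
SE_diff = √2 * SEM ≈ 7.894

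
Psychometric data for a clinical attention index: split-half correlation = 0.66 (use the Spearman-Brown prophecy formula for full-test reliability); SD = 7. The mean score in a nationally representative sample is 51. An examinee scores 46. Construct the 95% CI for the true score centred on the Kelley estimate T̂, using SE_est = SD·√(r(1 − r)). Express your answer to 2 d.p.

[41.49, 52.56]

Full-length reliability (Spearman-Brown) = 2(0.66)/(1+0.66) ≈ 0.795
T̂ = r·X + (1 − r)·M = 0.795·46 + 0.205·51 ≈ 36.578 + 10.446 ≈ 47.024
SE_est = SD · √(r(1 − r)) = 7.000 · √0.163 ≈ 7.000 · 0.404 ≈ 2.825
95% CI: 47.024 ± 5.537 ≈ (41.487, 52.561)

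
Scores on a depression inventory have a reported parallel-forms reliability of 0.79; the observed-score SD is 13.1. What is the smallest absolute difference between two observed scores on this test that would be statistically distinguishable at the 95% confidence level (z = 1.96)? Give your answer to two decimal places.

SEM = 13.10000 × √(1 − 0.79000) = 13.10000 × √0.21000 ≃ 13.10000 × 0.45826 ≃ 6.00317
SE_diff = √2 × SEM ≃ 8.48977
Minimum reliable difference = 1.96 × SE_diff ≃ 1.96 × 8.48977 ≃ 16.63995

16.64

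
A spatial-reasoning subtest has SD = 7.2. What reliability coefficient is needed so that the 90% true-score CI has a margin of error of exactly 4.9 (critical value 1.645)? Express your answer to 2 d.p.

0.83

SEM needed = half-width / z = 4.9/1.645 ≈ 2.9787
r = 1 − (2.9787/7.2)² ≈ 1 − 0.1712 ≈ 0.8288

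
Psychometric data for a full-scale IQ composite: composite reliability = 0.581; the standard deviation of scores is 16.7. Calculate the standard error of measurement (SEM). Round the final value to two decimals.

10.81

SEM = 16.700 * √(1 − 0.581) = 16.700 * √0.419 ≈ 16.700 * 0.647 ≈ 10.810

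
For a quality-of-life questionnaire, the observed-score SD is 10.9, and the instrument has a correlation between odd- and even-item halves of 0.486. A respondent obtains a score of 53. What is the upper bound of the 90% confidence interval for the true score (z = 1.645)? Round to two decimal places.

63.55

Spearman-Brown: r = 2(0.486) / (1 + 0.486) = 0.97200 / 1.48600 ≈ 0.65410
SEM = 10.90000 * √(1 − 0.65410) = 10.90000 * √0.34590 ≈ 10.90000 * 0.58813 ≈ 6.41060
Margin = 1.645 * 6.41060 ≈ 10.54544
Upper bound: 53 + 10.54544 = 63.54544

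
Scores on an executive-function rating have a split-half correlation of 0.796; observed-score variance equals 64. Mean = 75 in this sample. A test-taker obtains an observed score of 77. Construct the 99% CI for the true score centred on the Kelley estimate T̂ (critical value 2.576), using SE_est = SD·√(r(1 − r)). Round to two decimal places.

[70.23, 83.31]

σ = 64^(1/2) = 8.000
Spearman-Brown: r = 2(0.796) / (1 + 0.796) = 1.592 / 1.796 ≈ 0.886
Estimated true score = 0.886*77 + (1 − 0.886)*75 ≈ 76.773
SE_est = SD * √(r(1 − r)) = 8.000 * √0.101 ≈ 8.000 * 0.317 ≈ 2.538
99% CI: 76.773 ± 6.539 ≈ (70.234, 83.312)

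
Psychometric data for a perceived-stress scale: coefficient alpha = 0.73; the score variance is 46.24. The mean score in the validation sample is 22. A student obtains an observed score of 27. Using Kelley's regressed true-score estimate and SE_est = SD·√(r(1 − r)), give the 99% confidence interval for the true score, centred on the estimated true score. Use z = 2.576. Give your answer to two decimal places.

[17.87, 33.43]

SD = √46.24 = 6.8000
T̂ = r·X + (1 − r)·M = 0.7300*27 + 0.2700*22 = 19.7100 + 5.9400 ≈ 25.6500
SE_est = 6.8000*√(0.7300*0.2700) ≈ 3.0189
CI = 25.6500 ± 2.576 * 3.0189 → [17.8733, 33.4267]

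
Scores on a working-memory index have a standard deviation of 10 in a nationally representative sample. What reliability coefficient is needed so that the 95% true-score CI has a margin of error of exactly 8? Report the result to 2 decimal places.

SEM needed = half-width / z = 8/1.96 ≈ 4.08163
r = 1 − (SEM / SD)² = 1 − (4.08163 / 10)² ≈ 1 − 0.16660 ≈ 0.83340

0.83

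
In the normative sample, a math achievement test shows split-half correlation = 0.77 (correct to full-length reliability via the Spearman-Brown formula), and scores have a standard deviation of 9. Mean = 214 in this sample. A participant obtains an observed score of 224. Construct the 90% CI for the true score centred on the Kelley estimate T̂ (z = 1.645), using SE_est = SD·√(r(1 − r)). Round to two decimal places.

[217.72, 227.68]

r_full = 2·0.77 / (1 + 0.77) ≈ 0.8701
T̂ = 0.8701(224) + 0.1299(214) ≈ 222.7006
SE_est = SD × √(r(1 − r)) = 9.0000 × √0.1131 ≈ 9.0000 × 0.3362 ≈ 3.0262
90% CI: 222.7006 ± 4.9781 ≈ (217.7225, 227.6786)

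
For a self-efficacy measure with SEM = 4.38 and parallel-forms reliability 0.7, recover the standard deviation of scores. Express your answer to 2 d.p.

8.00

SD = SEM / √(1 − r) = 4.38 / √0.3000 ≈ 4.38 / 0.5477 ≈ 7.9967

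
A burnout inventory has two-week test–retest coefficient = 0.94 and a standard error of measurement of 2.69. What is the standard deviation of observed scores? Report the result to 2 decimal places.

10.98

SD = SEM / √(1 − r) = 2.69 / √0.060 ≃ 2.69 / 0.245 ≃ 10.982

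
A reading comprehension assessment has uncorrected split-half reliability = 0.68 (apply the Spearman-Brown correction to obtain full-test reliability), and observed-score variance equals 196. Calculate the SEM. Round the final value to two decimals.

SD = √196 = 14.0000
Full-length reliability (Spearman-Brown) = 2(0.68)/(1+0.68) ≈ 0.8095
SEM = 14.0000 * √(1 − 0.8095) = 14.0000 * √0.1905 ≈ 14.0000 * 0.4364 ≈ 6.1101

6.11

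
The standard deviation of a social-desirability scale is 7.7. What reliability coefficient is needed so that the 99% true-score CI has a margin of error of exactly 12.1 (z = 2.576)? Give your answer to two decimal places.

SEM needed = half-width / z = 12.1/2.576 ≈ 4.69720
r = 1 − (4.69720/7.7)² ≈ 1 − 0.37213 ≈ 0.62787

0.63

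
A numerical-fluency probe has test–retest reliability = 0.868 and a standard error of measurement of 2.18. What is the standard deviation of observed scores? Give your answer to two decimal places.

σ = SEM·(1 − r)^(−1/2) ≃ 2.18*2.752 ≃ 6.000

6.00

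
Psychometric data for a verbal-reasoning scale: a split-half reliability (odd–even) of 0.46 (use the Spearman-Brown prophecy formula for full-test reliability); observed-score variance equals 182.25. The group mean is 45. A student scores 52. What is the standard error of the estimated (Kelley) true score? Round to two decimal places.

6.52

SD = √182.25 ≃ 13.5000
Spearman-Brown: r = 2(0.46) / (1 + 0.46) = 0.9200 / 1.4600 ≃ 0.6301
SE_est = SD * √(r(1 − r)) = 13.5000 * √0.2331 ≃ 13.5000 * 0.4828 ≃ 6.5174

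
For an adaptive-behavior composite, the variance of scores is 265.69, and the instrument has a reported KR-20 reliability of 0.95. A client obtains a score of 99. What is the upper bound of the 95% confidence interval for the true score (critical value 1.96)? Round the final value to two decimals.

SD = √265.69 ≈ 16.3000
SEM = 16.3000×√(1 − 0.9500) ≈ 3.6448
Margin = 1.96 × 3.6448 ≈ 7.1438
Upper bound: 99 + 7.1438 = 106.1438

106.14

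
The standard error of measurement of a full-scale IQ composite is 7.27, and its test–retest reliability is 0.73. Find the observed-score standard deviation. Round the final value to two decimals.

13.99

σ = SEM·(1 − r)^(−1/2) ≈ 7.27*1.9245 ≈ 13.9911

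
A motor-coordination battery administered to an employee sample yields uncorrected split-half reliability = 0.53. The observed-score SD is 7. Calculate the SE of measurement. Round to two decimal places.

Spearman-Brown: r = 2(0.53) / (1 + 0.53) = 1.060 / 1.530 ≈ 0.693
SEM = 7.000*√(1 − 0.693) ≈ 3.880

3.88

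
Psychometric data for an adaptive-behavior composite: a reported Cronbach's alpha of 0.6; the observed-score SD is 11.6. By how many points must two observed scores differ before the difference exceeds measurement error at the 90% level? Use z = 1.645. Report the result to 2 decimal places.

17.07

The standard error of measurement is 11.6000*√(1 − 0.6000) ≈ 11.6000*0.6325 ≈ 7.3365.
SE_diff = √2 * SEM ≈ 10.3754
Minimum reliable difference = 1.645 * SE_diff ≈ 1.645 * 10.3754 ≈ 17.0675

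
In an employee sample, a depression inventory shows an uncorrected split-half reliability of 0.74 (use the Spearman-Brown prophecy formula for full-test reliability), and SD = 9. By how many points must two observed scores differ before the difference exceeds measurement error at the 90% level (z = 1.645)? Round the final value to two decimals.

8.09

Full-length reliability (Spearman-Brown) = 2(0.74)/(1+0.74) ≈ 0.8506
SEM = 9.0000 × √(1 − 0.8506) = 9.0000 × √0.1494 ≈ 9.0000 × 0.3866 ≈ 3.4790
SE_diff = √2 × SEM ≈ 4.9201
Smallest detectable difference = 1.645×4.9201 ≈ 8.0935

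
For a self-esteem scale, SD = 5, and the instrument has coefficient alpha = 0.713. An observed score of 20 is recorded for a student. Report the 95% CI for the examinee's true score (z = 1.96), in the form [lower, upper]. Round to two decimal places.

The standard error of measurement is 5.0000×√(1 − 0.7130) ≃ 5.0000×0.5357 ≃ 2.6786.
1.96 × SEM ≃ 5.2501
CI = 20 ± 5.2501 → [14.7499, 25.2501]

[14.75, 25.25]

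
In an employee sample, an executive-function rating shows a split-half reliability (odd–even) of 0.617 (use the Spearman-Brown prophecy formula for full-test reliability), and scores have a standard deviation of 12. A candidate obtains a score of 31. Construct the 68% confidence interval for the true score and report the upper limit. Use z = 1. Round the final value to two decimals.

r_full = 2·0.617 / (1 + 0.617) ≈ 0.763
SEM = 12.000×√(1 − 0.763) ≈ 5.840
1 × SEM ≈ 5.840
Upper bound: 31 + 5.840 = 36.840

36.84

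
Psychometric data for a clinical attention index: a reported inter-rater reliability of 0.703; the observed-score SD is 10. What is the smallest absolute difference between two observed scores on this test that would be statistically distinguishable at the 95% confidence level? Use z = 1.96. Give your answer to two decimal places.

SEM = 10.000 × √(1 − 0.703) = 10.000 × √0.297 ≈ 10.000 × 0.545 ≈ 5.450
Standard error of the difference = 5.450·√2 ≈ 7.707
Minimum reliable difference = 1.96 × SE_diff ≈ 1.96 × 7.707 ≈ 15.106

15.11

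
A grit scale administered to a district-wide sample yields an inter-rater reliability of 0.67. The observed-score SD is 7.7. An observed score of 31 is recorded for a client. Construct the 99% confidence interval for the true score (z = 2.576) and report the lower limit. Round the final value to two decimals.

SEM = 7.700×√(1 − 0.670) ≈ 4.423
Margin = 2.576 × 4.423 ≈ 11.394
Lower limit = 31 − 11.394 ≈ 19.606

19.61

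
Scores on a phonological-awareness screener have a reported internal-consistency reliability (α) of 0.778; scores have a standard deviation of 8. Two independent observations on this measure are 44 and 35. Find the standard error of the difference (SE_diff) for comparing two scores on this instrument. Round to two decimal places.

The standard error of measurement is 8.0000·√(1 − 0.7780) ≈ 8.0000·0.4712 ≈ 3.7694.
SE_diff = SEM · √2 ≈ 3.7694 · 1.4142 ≈ 5.3307

5.33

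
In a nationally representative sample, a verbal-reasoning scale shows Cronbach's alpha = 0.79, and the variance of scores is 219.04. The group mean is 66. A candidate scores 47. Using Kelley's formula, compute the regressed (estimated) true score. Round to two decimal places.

T̂ = r·X + (1 − r)·M = 0.790*47 + 0.210*66 = 37.130 + 13.860 ≈ 50.990

50.99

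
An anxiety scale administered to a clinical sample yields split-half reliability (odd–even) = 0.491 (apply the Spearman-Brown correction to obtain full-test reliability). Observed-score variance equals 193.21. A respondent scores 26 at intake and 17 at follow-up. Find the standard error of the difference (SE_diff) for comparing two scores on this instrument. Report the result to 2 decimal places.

11.49

σ = 193.21^(1/2) = 13.900
Full-length reliability (Spearman-Brown) = 2(0.491)/(1+0.491) ≈ 0.659
SEM = 13.900 × √(1 − 0.659) = 13.900 × √0.341 ≈ 13.900 × 0.584 ≈ 8.121
SE_diff = SEM × √2 ≈ 8.121 × 1.414 ≈ 11.485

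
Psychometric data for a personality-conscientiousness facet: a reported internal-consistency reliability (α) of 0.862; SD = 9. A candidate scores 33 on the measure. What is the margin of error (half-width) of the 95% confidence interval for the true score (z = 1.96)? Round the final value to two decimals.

6.55

SEM = 9.0000 × √(1 − 0.8620) = 9.0000 × √0.1380 ≈ 9.0000 × 0.3715 ≈ 3.3434
Half-width = 1.96×3.3434 ≈ 6.5530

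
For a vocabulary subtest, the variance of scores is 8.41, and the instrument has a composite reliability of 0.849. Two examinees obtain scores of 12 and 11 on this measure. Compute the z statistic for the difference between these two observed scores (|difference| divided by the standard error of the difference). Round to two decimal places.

0.63

σ = 8.41^(1/2) = 2.900
SEM = 2.900·√(1 − 0.849) ≈ 1.127
SE_diff = SEM · √2 ≈ 1.127 · 1.414 ≈ 1.594
z = 1 / 1.594 ≈ 0.627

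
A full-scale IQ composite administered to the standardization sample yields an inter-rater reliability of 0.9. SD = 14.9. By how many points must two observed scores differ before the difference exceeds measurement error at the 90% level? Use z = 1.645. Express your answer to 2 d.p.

SEM = 14.90000*√(1 − 0.90000) ≈ 4.71179
Standard error of the difference = 4.71179·√2 ≈ 6.66348
Minimum reliable difference = 1.645 * SE_diff ≈ 1.645 * 6.66348 ≈ 10.96143

10.96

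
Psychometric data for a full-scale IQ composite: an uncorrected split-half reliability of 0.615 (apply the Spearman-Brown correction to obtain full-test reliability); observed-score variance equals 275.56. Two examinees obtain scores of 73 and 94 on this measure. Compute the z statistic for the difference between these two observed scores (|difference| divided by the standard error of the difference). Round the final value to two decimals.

1.83

SD = √275.56 = 16.600
r_full = 2·0.615 / (1 + 0.615) ≃ 0.762
SEM = 16.600 × √(1 − 0.762) = 16.600 × √0.238 ≃ 16.600 × 0.488 ≃ 8.105
Standard error of the difference = 8.105·√2 ≃ 11.462
z = |73 − 94| / 11.462 = 21 / 11.462 ≃ 1.832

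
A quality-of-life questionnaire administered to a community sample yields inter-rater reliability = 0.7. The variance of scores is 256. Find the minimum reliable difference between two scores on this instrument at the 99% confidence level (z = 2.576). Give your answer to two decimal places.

31.93

SD = √256 ≈ 16.0000
SEM = 16.0000×√(1 − 0.7000) ≈ 8.7636
SE_diff = SEM × √2 ≈ 8.7636 × 1.4142 ≈ 12.3935
Minimum reliable difference = 2.576 × SE_diff ≈ 2.576 × 12.3935 ≈ 31.9258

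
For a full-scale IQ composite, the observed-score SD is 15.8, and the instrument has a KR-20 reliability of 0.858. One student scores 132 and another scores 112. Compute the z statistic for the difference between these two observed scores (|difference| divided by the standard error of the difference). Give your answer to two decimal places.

The standard error of measurement is 15.8000*√(1 − 0.8580) ≈ 15.8000*0.3768 ≈ 5.9539.
SE_diff = √2 * SEM ≈ 8.4201
z = |132 − 112| / 8.4201 = 20 / 8.4201 ≈ 2.3753

2.38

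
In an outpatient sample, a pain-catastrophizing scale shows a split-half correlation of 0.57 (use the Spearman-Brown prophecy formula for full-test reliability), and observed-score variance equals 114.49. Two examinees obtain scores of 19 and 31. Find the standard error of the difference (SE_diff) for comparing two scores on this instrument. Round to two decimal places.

7.92

σ = 114.49^(1/2) = 10.70000
r_full = 2·0.57 / (1 + 0.57) ≈ 0.72611
The standard error of measurement is 10.70000*√(1 − 0.72611) ≈ 10.70000*0.52334 ≈ 5.59974.
SE_diff = √2 * SEM ≈ 7.91923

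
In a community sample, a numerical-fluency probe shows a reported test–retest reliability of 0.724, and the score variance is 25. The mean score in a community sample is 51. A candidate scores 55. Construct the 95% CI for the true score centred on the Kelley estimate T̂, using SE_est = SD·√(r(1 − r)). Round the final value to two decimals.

[49.52, 58.28]

σ = 25^(1/2) = 5.000
T̂ = 0.724(55) + 0.276(51) ≈ 53.896
SE_est = 5.000·√[r(1 − r)] ≈ 2.235
95% CI: 53.896 ± 4.381 ≈ (49.515, 58.277)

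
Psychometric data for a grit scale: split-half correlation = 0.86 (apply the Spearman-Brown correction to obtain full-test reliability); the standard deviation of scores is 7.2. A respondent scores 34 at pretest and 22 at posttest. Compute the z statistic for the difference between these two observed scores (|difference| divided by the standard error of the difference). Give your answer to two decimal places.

Spearman-Brown: r = 2(0.86) / (1 + 0.86) = 1.720 / 1.860 ≈ 0.925
SEM = 7.200 · √(1 − 0.925) = 7.200 · √0.075 ≈ 7.200 · 0.274 ≈ 1.975
Standard error of the difference = 1.975·√2 ≈ 2.794
z = 12 / 2.794 ≈ 4.296

4.30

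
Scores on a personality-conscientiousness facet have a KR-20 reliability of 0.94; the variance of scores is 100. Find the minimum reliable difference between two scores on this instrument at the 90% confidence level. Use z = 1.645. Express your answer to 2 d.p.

5.70

σ = 100^(1/2) = 10.000
SEM = 10.000 * √(1 − 0.940) = 10.000 * √0.060 ≈ 10.000 * 0.245 ≈ 2.449
Standard error of the difference = 2.449·√2 ≈ 3.464
Minimum reliable difference = 1.645 * SE_diff ≈ 1.645 * 3.464 ≈ 5.698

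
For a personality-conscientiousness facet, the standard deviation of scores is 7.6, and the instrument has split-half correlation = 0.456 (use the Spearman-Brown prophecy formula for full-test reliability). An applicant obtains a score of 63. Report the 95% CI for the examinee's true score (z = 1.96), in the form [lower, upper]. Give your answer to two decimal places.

Full-length reliability (Spearman-Brown) = 2(0.456)/(1+0.456) ≈ 0.62637
The standard error of measurement is 7.60000×√(1 − 0.62637) ≈ 7.60000×0.61125 ≈ 4.64550.
Half-width = 1.96×4.64550 ≈ 9.10518
95% CI: 63 ± 9.10518 = [53.89482, 72.10518]

[53.89, 72.11]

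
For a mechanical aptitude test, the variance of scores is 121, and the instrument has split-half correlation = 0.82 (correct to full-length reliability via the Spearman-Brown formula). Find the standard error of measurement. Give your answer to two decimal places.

3.46

SD = √121 ≃ 11.00000
Full-length reliability (Spearman-Brown) = 2(0.82)/(1+0.82) ≃ 0.90110
SEM = 11.00000 · √(1 − 0.90110) = 11.00000 · √0.09890 ≃ 11.00000 · 0.31449 ≃ 3.45934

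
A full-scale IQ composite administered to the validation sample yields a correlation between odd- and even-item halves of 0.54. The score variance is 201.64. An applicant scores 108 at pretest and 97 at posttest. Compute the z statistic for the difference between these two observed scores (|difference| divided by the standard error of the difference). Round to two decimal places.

1.00

SD = √201.64 ≃ 14.2000
Full-length reliability (Spearman-Brown) = 2(0.54)/(1+0.54) ≃ 0.7013
SEM = 14.2000 · √(1 − 0.7013) = 14.2000 · √0.2987 ≃ 14.2000 · 0.5465 ≃ 7.7608
SE_diff = SEM · √2 ≃ 7.7608 · 1.4142 ≃ 10.9754
z = 11 / 10.9754 ≃ 1.0022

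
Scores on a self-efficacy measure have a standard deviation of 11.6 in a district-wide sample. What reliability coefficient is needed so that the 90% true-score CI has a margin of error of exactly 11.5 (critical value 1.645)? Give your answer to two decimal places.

0.64

Required SEM = 11.5 / 1.645 ≃ 6.99088
Required reliability = 1 − (SEM/SD)² = 1 − 0.36320 ≃ 0.63680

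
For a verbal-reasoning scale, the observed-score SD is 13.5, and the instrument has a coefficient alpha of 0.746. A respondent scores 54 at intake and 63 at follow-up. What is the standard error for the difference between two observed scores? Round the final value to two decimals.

SEM = 13.5000 · √(1 − 0.7460) = 13.5000 · √0.2540 ≃ 13.5000 · 0.5040 ≃ 6.8038
SE_diff = √2 · SEM ≃ 9.6220

9.62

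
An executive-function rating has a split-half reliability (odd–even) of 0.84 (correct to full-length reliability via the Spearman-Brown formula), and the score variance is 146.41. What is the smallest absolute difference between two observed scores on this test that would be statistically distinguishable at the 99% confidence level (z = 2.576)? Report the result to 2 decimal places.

13.00

SD = √146.41 ≈ 12.1000
Spearman-Brown: r = 2(0.84) / (1 + 0.84) = 1.6800 / 1.8400 ≈ 0.9130
SEM = 12.1000×√(1 − 0.9130) ≈ 3.5681
SE_diff = √2 × SEM ≈ 5.0460
Smallest detectable difference = 2.576×5.0460 ≈ 12.9986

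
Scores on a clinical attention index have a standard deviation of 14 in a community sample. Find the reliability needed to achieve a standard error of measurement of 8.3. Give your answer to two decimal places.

r = 1 − (8.300/14)² ≃ 1 − 0.351 ≃ 0.649

0.65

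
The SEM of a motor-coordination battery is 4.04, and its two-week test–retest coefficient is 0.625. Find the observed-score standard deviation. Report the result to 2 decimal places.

6.60

SD = SEM / √(1 − r) = 4.04 / √0.375 ≈ 4.04 / 0.612 ≈ 6.597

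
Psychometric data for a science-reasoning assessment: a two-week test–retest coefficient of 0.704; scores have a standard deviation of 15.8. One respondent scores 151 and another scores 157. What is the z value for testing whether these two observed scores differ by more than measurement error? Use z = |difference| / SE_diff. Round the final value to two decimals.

0.49

SEM = 15.80000 * √(1 − 0.70400) = 15.80000 * √0.29600 ≃ 15.80000 * 0.54406 ≃ 8.59613
SE_diff = √2 * SEM ≃ 12.15676
z = 6 / 12.15676 ≃ 0.49355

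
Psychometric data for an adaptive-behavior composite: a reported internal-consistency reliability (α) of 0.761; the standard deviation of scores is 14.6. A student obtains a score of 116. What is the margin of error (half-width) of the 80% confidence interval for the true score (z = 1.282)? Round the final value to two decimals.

9.15

The standard error of measurement is 14.600×√(1 − 0.761) ≈ 14.600×0.489 ≈ 7.138.
Half-width = 1.282×7.138 ≈ 9.150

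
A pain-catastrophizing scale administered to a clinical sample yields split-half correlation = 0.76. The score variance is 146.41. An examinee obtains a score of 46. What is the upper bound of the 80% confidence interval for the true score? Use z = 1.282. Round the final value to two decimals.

51.73

σ = 146.41^(1/2) = 12.100
r_full = 2·0.76 / (1 + 0.76) ≈ 0.864
SEM = 12.100 * √(1 − 0.864) = 12.100 * √0.136 ≈ 12.100 * 0.369 ≈ 4.468
Margin = 1.282 * 4.468 ≈ 5.728
Upper limit = 46 + 5.728 ≈ 51.728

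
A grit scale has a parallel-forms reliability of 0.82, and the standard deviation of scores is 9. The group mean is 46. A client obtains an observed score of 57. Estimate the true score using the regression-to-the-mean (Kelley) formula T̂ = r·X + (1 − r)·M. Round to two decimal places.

T̂ = r·X + (1 − r)·M = 0.82000·57 + 0.18000·46 = 46.74000 + 8.28000 ≈ 55.02000

55.02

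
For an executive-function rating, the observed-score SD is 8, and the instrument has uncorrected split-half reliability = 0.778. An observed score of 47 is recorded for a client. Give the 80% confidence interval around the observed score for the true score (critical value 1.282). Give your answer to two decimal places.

Spearman-Brown: r = 2(0.778) / (1 + 0.778) = 1.55600 / 1.77800 ≈ 0.87514
SEM = 8.00000 × √(1 − 0.87514) = 8.00000 × √0.12486 ≈ 8.00000 × 0.35335 ≈ 2.82684
Margin = 1.282 × 2.82684 ≈ 3.62400
80% CI: 47 ± 3.62400 = [43.37600, 50.62400]

[43.38, 50.62]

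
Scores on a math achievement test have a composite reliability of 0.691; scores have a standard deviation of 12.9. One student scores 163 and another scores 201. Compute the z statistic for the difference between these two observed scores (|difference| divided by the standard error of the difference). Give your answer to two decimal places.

3.75

SEM = 12.9000·√(1 − 0.6910) ≃ 7.1708
SE_diff = √2 · SEM ≃ 10.1411
z = 38 / 10.1411 ≃ 3.7471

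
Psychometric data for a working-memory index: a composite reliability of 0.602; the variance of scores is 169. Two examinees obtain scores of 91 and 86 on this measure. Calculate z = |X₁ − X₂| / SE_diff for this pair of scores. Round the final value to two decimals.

0.43

SD = √169 ≈ 13.000
SEM = 13.000*√(1 − 0.602) ≈ 8.201
SE_diff = √2 * SEM ≈ 11.598
z = 5 / 11.598 ≈ 0.431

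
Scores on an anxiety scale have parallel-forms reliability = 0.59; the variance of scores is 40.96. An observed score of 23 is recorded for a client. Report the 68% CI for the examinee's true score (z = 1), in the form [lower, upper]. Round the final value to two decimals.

[18.90, 27.10]

SD = √40.96 ≈ 6.400
SEM = 6.400 × √(1 − 0.590) = 6.400 × √0.410 ≈ 6.400 × 0.640 ≈ 4.098
Margin = 1 × 4.098 ≈ 4.098
CI = 23 ± 4.098 → [18.902, 27.098]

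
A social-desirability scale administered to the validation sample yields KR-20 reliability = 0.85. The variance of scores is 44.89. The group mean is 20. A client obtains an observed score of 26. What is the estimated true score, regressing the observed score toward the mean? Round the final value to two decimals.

25.10

Estimated true score = 0.8500*26 + (1 − 0.8500)*20 ≈ 25.1000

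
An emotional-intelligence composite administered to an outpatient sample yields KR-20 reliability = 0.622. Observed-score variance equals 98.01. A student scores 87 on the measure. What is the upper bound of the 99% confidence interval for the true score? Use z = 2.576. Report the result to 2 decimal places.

σ = 98.01^(1/2) = 9.900
SEM = 9.900 * √(1 − 0.622) = 9.900 * √0.378 ≈ 9.900 * 0.615 ≈ 6.087
Half-width = 2.576*6.087 ≈ 15.679
Upper bound: 87 + 15.679 = 102.679

102.68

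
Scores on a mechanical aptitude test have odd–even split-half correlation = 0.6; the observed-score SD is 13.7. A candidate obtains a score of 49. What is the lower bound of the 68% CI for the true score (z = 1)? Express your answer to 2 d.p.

Full-length reliability (Spearman-Brown) = 2(0.6)/(1+0.6) ≃ 0.7500
SEM = 13.7000*√(1 − 0.7500) ≃ 6.8500
1 * SEM ≃ 6.8500
Lower bound: 49 − 6.8500 = 42.1500

42.15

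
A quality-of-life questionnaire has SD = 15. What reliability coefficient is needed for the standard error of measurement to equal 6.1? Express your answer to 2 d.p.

Required reliability = 1 − (SEM/SD)² = 1 − 0.1654 ≈ 0.8346

0.83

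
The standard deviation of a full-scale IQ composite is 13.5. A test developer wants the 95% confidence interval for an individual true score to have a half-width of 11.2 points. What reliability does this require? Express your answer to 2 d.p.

Required SEM = 11.2 / 1.96 ≈ 5.7143
r = 1 − (SEM / SD)² = 1 − (5.7143 / 13.5)² ≈ 1 − 0.1792 ≈ 0.8208

0.82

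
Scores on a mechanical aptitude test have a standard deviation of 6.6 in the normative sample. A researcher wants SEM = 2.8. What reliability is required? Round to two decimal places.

0.82

r = 1 − (SEM / SD)² = 1 − (2.80000 / 6.6)² ≈ 1 − 0.17998 ≈ 0.82002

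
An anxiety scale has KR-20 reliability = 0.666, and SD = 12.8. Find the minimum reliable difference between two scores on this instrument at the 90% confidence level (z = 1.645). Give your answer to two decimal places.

SEM = 12.800*√(1 − 0.666) ≈ 7.397
Standard error of the difference = 7.397·√2 ≈ 10.462
Minimum reliable difference = 1.645 * SE_diff ≈ 1.645 * 10.462 ≈ 17.209

17.21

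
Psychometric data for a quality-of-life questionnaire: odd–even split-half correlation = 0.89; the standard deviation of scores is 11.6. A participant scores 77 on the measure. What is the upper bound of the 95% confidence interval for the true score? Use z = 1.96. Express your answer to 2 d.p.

82.49

Spearman-Brown: r = 2(0.89) / (1 + 0.89) = 1.780 / 1.890 ≈ 0.942
The standard error of measurement is 11.600×√(1 − 0.942) ≈ 11.600×0.241 ≈ 2.798.
Margin = 1.96 × 2.798 ≈ 5.485
Upper bound: 77 + 5.485 = 82.485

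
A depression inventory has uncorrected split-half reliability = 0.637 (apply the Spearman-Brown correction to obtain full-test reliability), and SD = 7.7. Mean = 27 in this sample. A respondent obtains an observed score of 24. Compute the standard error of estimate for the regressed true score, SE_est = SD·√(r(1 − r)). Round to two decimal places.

3.20

r_full = 2·0.637 / (1 + 0.637) ≈ 0.778
SE_est = SD * √(r(1 − r)) = 7.700 * √0.173 ≈ 7.700 * 0.415 ≈ 3.199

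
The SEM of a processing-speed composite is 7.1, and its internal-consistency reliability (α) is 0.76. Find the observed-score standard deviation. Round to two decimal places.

14.49

SD = SEM / √(1 − r) = 7.1 / √0.2400 ≈ 7.1 / 0.4899 ≈ 14.4928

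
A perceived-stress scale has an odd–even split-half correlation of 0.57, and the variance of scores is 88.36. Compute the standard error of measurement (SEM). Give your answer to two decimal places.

σ = 88.36^(1/2) = 9.40000
Full-length reliability (Spearman-Brown) = 2(0.57)/(1+0.57) ≈ 0.72611
SEM = 9.40000×√(1 − 0.72611) ≈ 4.91940

4.92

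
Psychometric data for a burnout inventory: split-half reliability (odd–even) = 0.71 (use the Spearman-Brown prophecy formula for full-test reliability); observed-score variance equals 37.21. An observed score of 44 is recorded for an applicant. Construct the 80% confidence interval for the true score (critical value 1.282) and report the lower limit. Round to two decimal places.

SD = √37.21 = 6.100
r_full = 2·0.71 / (1 + 0.71) ≃ 0.830
SEM = 6.100 × √(1 − 0.830) = 6.100 × √0.170 ≃ 6.100 × 0.412 ≃ 2.512
Half-width = 1.282×2.512 ≃ 3.220
Lower bound: 44 − 3.220 = 40.780

40.78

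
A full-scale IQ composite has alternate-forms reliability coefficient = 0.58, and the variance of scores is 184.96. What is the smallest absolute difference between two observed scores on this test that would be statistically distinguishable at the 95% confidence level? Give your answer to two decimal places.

SD = √184.96 ≃ 13.6000
SEM = 13.6000·√(1 − 0.5800) ≃ 8.8138
SE_diff = SEM · √2 ≃ 8.8138 · 1.4142 ≃ 12.4646
Minimum reliable difference = 1.96 · SE_diff ≃ 1.96 · 12.4646 ≃ 24.4306

24.43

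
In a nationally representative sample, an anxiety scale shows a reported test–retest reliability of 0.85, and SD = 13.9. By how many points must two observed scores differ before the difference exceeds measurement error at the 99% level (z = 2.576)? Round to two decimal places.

19.61

SEM = 13.900 · √(1 − 0.850) = 13.900 · √0.150 ≈ 13.900 · 0.387 ≈ 5.383
SE_diff = √2 · SEM ≈ 7.613
Smallest detectable difference = 2.576·7.613 ≈ 19.612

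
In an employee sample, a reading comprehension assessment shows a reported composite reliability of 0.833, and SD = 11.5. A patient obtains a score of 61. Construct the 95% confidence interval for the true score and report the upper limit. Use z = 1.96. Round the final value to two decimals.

The standard error of measurement is 11.500*√(1 − 0.833) ≈ 11.500*0.409 ≈ 4.700.
Margin = 1.96 * 4.700 ≈ 9.211
Upper limit = 61 + 9.211 ≈ 70.211

70.21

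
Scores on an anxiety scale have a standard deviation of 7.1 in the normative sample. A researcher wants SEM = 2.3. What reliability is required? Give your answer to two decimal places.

r = 1 − (SEM / SD)² = 1 − (2.3000 / 7.1)² ≈ 1 − 0.1049 ≈ 0.8951

0.90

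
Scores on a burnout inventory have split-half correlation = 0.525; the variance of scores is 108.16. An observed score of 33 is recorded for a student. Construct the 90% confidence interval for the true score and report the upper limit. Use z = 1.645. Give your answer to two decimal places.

SD = √108.16 = 10.400
Full-length reliability (Spearman-Brown) = 2(0.525)/(1+0.525) ≃ 0.689
SEM = 10.400 * √(1 − 0.689) = 10.400 * √0.311 ≃ 10.400 * 0.558 ≃ 5.804
Half-width = 1.645*5.804 ≃ 9.548
Upper bound: 33 + 9.548 = 42.548

42.55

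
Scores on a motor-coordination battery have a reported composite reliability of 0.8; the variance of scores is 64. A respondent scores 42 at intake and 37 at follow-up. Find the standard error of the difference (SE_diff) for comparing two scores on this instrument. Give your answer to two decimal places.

SD = √64 = 8.000
The standard error of measurement is 8.000·√(1 − 0.800) ≈ 8.000·0.447 ≈ 3.578.
Standard error of the difference = 3.578·√2 ≈ 5.060

5.06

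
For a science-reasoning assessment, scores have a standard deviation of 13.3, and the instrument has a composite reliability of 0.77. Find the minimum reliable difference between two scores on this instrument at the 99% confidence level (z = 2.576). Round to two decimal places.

SEM = 13.300*√(1 − 0.770) ≈ 6.378
Standard error of the difference = 6.378·√2 ≈ 9.020
Minimum reliable difference = 2.576 * SE_diff ≈ 2.576 * 9.020 ≈ 23.237

23.24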